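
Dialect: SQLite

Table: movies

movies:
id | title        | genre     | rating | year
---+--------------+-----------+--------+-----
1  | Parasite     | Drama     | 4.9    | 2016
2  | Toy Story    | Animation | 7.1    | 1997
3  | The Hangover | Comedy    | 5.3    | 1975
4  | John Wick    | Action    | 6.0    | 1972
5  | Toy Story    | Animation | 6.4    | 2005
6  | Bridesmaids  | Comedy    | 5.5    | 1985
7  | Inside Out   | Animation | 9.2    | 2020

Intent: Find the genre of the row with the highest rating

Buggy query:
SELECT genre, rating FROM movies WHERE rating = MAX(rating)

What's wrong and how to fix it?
Bug: MAX(rating) is an aggregate and cannot be used directly in WHERE

Fix: Wrap MAX in a scalar subquery so WHERE compares against a single value

Corrected query:
SELECT genre, rating FROM movies WHERE rating = (SELECT MAX(rating) FROM movies)

Result:
genre     | rating
----------+-------
Animation | 9.2   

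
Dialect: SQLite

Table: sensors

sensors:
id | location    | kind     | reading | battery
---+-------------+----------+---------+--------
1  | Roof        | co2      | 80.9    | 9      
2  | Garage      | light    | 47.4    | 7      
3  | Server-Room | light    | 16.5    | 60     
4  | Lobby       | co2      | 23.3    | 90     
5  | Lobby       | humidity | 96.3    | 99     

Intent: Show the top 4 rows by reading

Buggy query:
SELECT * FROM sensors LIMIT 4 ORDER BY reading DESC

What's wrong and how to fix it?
Bug: LIMIT must come after ORDER BY

Fix: Swap the clauses: ORDER BY first, then LIMIT

Corrected query:
SELECT * FROM sensors ORDER BY reading DESC LIMIT 4

Result:
id | location | kind     | reading | battery
---+----------+----------+---------+--------
5  | Lobby    | humidity | 96.3    | 99     
1  | Roof     | co2      | 80.9    | 9      
2  | Garage   | light    | 47.4    | 7      
4  | Lobby    | co2      | 23.3    | 90     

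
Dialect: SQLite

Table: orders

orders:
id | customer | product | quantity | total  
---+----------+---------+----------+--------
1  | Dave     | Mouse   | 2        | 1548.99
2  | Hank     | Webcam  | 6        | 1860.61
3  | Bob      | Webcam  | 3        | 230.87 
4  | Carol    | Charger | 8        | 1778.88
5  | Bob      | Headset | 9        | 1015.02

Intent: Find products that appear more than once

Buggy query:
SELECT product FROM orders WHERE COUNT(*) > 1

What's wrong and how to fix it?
Bug: COUNT(*) is an aggregate and cannot be used in WHERE

Fix: Group first, then use HAVING for the count condition

Corrected query:
SELECT product FROM orders GROUP BY product HAVING COUNT(*) > 1

Result:
product
-------
Webcam 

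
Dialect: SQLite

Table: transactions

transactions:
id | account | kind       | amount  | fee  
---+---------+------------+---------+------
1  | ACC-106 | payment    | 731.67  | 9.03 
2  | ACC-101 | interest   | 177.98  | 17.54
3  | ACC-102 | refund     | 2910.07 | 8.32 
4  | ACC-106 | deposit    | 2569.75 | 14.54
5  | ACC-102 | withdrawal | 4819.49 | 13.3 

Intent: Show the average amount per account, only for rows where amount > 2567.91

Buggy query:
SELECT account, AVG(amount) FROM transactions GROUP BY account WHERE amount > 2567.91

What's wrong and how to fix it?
Bug: WHERE cannot follow GROUP BY

Fix: Move the WHERE clause before GROUP BY

Corrected query:
SELECT account, AVG(amount) FROM transactions WHERE amount > 2567.91 GROUP BY account

Result:
account | AVG(amount)
--------+------------
ACC-102 | 3864.78    
ACC-106 | 2569.75    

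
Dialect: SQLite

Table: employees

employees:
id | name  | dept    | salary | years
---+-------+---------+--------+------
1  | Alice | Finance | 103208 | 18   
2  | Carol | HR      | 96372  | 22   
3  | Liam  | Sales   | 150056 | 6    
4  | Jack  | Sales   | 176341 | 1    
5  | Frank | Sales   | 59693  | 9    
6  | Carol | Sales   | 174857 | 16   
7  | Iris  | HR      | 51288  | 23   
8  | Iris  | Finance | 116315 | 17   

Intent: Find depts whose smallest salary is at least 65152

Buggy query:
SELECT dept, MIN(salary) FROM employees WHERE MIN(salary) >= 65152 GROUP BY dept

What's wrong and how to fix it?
Bug: MIN() in WHERE is a misuse of aggregate

Fix: Replace WHERE with HAVING after the GROUP BY

Corrected query:
SELECT dept, MIN(salary) FROM employees GROUP BY dept HAVING MIN(salary) >= 65152

Result:
dept    | MIN(salary)
--------+------------
Finance | 103208     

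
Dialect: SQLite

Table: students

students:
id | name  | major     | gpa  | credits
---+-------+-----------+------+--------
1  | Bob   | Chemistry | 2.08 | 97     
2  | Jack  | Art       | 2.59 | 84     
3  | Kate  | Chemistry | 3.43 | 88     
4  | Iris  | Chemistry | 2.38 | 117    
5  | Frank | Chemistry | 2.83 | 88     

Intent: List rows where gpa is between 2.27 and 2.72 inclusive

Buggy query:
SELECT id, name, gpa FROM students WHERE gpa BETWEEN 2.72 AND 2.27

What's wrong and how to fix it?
Bug: BETWEEN expects the lower bound first; with 2.72 AND 2.27 the range is empty

Fix: Write BETWEEN 2.27 AND 2.72

Corrected query:
SELECT id, name, gpa FROM students WHERE gpa BETWEEN 2.27 AND 2.72

Result:
id | name | gpa 
---+------+-----
2  | Jack | 2.59
4  | Iris | 2.38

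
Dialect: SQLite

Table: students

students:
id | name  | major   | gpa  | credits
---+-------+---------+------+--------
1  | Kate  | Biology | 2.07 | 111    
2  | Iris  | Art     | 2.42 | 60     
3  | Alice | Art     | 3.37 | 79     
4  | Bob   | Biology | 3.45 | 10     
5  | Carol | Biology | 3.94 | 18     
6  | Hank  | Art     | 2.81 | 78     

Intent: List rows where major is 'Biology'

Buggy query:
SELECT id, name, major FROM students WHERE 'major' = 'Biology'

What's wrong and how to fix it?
Bug: 'major' in single quotes is a string literal, not the column; the comparison is literal-vs-literal and never true

Fix: Reference the column as major without single quotes

Corrected query:
SELECT id, name, major FROM students WHERE major = 'Biology'

Result:
id | name  | major  
---+-------+--------
1  | Kate  | Biology
4  | Bob   | Biology
5  | Carol | Biology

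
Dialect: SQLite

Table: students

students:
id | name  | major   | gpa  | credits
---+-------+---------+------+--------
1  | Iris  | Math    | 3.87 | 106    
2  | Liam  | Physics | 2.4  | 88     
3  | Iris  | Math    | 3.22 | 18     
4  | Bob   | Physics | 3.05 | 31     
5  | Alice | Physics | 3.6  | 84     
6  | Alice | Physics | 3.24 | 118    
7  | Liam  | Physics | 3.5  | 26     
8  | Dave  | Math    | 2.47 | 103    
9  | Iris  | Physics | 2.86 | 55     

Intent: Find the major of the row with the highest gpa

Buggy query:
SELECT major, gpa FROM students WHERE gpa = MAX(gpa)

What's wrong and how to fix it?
Bug: MAX(gpa) is an aggregate and cannot be used directly in WHERE

Fix: Use a subquery: WHERE gpa = (SELECT MAX(gpa) FROM students)

Corrected query:
SELECT major, gpa FROM students WHERE gpa = (SELECT MAX(gpa) FROM students)

Result:
major | gpa 
------+-----
Math  | 3.87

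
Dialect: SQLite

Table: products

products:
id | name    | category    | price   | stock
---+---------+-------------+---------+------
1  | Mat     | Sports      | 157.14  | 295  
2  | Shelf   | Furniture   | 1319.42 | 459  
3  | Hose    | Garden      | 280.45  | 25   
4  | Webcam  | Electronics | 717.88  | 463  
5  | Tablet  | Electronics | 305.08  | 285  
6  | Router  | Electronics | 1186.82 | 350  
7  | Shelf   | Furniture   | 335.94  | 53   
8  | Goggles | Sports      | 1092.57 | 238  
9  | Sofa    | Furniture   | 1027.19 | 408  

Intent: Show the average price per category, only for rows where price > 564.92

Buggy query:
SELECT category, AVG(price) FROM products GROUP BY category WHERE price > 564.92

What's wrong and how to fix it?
Bug: WHERE cannot follow GROUP BY

Fix: Place WHERE between FROM and GROUP BY

Corrected query:
SELECT category, AVG(price) FROM products WHERE price > 564.92 GROUP BY category

Result:
category    | AVG(price)
------------+-----------
Electronics | 952.35    
Furniture   | 1173.305  
Sports      | 1092.57   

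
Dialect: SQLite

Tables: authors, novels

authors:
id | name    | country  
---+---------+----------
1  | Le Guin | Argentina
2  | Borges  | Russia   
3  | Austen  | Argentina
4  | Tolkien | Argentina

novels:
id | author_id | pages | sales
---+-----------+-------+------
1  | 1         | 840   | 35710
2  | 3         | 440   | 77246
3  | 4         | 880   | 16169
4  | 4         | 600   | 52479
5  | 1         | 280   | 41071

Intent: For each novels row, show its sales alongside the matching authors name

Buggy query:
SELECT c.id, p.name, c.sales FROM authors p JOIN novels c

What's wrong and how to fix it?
Bug: Missing join condition: each novels row is matched to all authors rows instead of just its own

Fix: Add ON c.author_id = p.id to the JOIN

Corrected query:
SELECT c.id, p.name, c.sales FROM authors p JOIN novels c ON c.author_id = p.id

Result:
id | name    | sales
---+---------+------
1  | Le Guin | 35710
2  | Austen  | 77246
3  | Tolkien | 16169
4  | Tolkien | 52479
5  | Le Guin | 41071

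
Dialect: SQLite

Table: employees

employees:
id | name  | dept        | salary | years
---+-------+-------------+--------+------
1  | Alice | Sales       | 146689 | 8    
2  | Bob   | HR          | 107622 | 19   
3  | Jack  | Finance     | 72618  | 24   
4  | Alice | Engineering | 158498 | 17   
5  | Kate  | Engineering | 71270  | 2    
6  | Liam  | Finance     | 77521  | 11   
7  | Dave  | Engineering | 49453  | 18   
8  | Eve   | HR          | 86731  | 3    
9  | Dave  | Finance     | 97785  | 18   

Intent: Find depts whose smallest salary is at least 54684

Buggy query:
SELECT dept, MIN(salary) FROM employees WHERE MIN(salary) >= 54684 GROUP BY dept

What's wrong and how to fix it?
Bug: MIN() in WHERE is a misuse of aggregate

Fix: Replace WHERE with HAVING after the GROUP BY

Corrected query:
SELECT dept, MIN(salary) FROM employees GROUP BY dept HAVING MIN(salary) >= 54684

Result:
dept    | MIN(salary)
--------+------------
Finance | 72618      
HR      | 86731      
Sales   | 146689     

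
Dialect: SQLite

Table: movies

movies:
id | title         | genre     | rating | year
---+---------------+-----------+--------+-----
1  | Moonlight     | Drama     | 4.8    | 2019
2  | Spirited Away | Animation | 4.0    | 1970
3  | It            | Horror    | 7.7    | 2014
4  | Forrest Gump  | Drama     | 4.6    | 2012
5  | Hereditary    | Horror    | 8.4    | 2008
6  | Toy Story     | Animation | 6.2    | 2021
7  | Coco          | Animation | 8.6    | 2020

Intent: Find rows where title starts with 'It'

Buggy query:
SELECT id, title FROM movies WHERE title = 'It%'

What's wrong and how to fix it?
Bug: '=' compares the literal string including the % character; pattern matching needs LIKE

Fix: Use LIKE for wildcard pattern matching

Corrected query:
SELECT id, title FROM movies WHERE title LIKE 'It%'

Result:
id | title
---+------
3  | It   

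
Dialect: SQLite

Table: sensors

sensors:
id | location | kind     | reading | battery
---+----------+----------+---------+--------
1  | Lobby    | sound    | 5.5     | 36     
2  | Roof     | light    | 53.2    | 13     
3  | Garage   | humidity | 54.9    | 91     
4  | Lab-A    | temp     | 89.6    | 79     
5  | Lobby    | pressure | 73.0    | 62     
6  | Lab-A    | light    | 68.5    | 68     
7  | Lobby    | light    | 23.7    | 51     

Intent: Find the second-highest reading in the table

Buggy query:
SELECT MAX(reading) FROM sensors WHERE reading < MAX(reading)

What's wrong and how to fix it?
Bug: MAX(reading) on the right of the comparison is an aggregate-in-WHERE error

Fix: Put the inner MAX in a scalar subquery

Corrected query:
SELECT MAX(reading) FROM sensors WHERE reading < (SELECT MAX(reading) FROM sensors)

Result:
MAX(reading)
------------
73          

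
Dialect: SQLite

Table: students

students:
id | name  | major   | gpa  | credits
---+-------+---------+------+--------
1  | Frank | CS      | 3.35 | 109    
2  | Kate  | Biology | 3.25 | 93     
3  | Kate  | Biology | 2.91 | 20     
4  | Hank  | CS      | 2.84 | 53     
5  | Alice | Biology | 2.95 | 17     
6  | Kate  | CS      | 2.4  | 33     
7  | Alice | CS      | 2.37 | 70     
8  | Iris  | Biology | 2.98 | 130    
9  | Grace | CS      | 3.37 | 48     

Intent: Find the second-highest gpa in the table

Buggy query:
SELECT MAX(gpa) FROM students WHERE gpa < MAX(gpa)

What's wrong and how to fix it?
Bug: The inner MAX is an aggregate inside WHERE, which is not allowed

Fix: Put the inner MAX in a scalar subquery

Corrected query:
SELECT MAX(gpa) FROM students WHERE gpa < (SELECT MAX(gpa) FROM students)

Result:
MAX(gpa)
--------
3.35    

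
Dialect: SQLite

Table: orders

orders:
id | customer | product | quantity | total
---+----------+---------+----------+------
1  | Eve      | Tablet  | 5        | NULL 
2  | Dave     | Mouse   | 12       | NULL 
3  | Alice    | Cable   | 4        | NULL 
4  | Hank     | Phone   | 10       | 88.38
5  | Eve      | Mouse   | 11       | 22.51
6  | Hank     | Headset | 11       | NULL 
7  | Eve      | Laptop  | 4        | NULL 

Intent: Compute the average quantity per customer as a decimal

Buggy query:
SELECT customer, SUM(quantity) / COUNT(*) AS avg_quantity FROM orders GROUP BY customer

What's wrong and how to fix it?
Bug: SUM(quantity) and COUNT(*) are both integers; the division truncates the fractional part

Fix: Multiply by 1.0 (or CAST to REAL) to force floating-point division

Corrected query:
SELECT customer, SUM(quantity) * 1.0 / COUNT(*) AS avg_quantity FROM orders GROUP BY customer

Result:
customer | avg_quantity
---------+-------------
Alice    | 4           
Dave     | 12          
Eve      | 6.666667    
Hank     | 10.5        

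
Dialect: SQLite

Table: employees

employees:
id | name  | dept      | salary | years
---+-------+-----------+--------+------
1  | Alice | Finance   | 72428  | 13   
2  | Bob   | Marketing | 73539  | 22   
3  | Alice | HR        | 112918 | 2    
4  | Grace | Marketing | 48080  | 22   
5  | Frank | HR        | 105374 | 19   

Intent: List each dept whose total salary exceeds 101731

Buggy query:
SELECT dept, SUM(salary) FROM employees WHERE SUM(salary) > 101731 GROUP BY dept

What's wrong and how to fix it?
Bug: WHERE runs before GROUP BY, so aggregates aren't available there

Fix: Use HAVING (which filters groups after aggregation) instead of WHERE

Corrected query:
SELECT dept, SUM(salary) FROM employees GROUP BY dept HAVING SUM(salary) > 101731

Result:
dept      | SUM(salary)
----------+------------
HR        | 218292     
Marketing | 121619     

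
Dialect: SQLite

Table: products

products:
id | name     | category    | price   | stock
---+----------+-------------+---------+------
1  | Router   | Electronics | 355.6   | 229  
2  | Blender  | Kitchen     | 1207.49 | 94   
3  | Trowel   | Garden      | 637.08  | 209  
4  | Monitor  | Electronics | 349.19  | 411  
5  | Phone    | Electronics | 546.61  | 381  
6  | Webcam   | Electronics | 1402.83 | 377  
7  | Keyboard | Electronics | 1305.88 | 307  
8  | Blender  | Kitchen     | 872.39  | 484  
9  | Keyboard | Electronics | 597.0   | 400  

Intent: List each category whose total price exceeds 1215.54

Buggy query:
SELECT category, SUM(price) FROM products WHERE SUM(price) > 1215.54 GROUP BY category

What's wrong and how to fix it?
Bug: WHERE runs before GROUP BY, so aggregates aren't available there

Fix: Move the aggregate condition to a HAVING clause

Corrected query:
SELECT category, SUM(price) FROM products GROUP BY category HAVING SUM(price) > 1215.54

Result:
category    | SUM(price)
------------+-----------
Electronics | 4557.11   
Kitchen     | 2079.88   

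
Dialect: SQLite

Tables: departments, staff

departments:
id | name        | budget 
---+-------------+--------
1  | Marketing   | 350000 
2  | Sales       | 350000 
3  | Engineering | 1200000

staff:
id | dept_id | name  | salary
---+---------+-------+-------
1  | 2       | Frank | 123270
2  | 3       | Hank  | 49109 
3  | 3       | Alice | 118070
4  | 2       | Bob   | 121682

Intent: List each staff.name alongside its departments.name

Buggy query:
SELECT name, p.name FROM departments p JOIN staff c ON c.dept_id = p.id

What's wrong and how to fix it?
Bug: 'name' exists in both joined tables, so the database can't tell which one is meant

Fix: Qualify the column with its table alias (c.name)

Corrected query:
SELECT c.name, p.name FROM departments p JOIN staff c ON c.dept_id = p.id

Result:
name  | name       
------+------------
Frank | Sales      
Hank  | Engineering
Alice | Engineering
Bob   | Sales      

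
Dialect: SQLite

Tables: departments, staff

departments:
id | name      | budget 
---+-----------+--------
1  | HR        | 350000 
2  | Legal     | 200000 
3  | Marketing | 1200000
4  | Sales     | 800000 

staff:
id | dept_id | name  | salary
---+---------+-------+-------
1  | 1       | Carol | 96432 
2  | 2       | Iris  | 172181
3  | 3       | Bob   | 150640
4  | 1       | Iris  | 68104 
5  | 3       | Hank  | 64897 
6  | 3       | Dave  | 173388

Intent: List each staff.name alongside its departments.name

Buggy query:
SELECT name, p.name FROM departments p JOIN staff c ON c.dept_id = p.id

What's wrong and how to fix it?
Bug: Both tables have a 'name' column; the unqualified reference is ambiguous

Fix: Prefix ambiguous columns with the table alias

Corrected query:
SELECT c.name, p.name FROM departments p JOIN staff c ON c.dept_id = p.id

Result:
name  | name     
------+----------
Carol | HR       
Iris  | Legal    
Bob   | Marketing
Iris  | HR       
Hank  | Marketing
Dave  | Marketing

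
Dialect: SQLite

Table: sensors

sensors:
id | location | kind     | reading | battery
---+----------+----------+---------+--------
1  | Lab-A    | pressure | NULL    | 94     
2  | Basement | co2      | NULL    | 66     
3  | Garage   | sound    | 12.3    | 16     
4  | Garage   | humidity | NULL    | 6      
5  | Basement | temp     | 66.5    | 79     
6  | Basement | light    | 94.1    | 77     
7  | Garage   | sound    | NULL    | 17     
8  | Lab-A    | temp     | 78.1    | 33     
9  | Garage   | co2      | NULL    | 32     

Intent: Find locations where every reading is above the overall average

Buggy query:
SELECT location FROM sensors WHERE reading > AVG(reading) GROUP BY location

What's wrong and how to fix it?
Bug: AVG() is an aggregate; it can't sit directly in WHERE

Fix: Compute the overall average in a scalar subquery and compare each group's MIN against it in HAVING

Corrected query:
SELECT location FROM sensors GROUP BY location HAVING MIN(reading) > (SELECT AVG(reading) FROM sensors)

Result:
location
--------
Basement
Lab-A   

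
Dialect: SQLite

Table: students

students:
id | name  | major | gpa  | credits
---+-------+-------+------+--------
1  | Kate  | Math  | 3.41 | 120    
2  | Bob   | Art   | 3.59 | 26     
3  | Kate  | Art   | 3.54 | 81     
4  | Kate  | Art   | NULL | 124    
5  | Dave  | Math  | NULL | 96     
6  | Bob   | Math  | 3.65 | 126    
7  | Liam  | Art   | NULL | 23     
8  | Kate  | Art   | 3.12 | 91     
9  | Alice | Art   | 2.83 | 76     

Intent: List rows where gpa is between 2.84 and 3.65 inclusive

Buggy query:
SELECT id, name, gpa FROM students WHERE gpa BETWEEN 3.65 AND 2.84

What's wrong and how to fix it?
Bug: BETWEEN expects the lower bound first; with 3.65 AND 2.84 the range is empty

Fix: Write BETWEEN 2.84 AND 3.65

Corrected query:
SELECT id, name, gpa FROM students WHERE gpa BETWEEN 2.84 AND 3.65

Result:
id | name | gpa 
---+------+-----
1  | Kate | 3.41
2  | Bob  | 3.59
3  | Kate | 3.54
6  | Bob  | 3.65
8  | Kate | 3.12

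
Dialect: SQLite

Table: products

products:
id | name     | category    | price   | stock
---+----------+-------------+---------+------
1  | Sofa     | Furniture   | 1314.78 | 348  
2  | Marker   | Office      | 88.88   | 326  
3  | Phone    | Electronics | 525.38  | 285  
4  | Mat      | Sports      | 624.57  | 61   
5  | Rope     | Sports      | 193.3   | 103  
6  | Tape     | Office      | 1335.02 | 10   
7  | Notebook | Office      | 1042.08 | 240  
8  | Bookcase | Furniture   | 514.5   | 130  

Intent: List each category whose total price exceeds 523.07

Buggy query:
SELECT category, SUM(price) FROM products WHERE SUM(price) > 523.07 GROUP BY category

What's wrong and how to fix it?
Bug: SUM(price) is an aggregate, but WHERE filters rows before aggregation

Fix: Move the aggregate condition to a HAVING clause

Corrected query:
SELECT category, SUM(price) FROM products GROUP BY category HAVING SUM(price) > 523.07

Result:
category    | SUM(price)
------------+-----------
Electronics | 525.38    
Furniture   | 1829.28   
Office      | 2465.98   
Sports      | 817.87    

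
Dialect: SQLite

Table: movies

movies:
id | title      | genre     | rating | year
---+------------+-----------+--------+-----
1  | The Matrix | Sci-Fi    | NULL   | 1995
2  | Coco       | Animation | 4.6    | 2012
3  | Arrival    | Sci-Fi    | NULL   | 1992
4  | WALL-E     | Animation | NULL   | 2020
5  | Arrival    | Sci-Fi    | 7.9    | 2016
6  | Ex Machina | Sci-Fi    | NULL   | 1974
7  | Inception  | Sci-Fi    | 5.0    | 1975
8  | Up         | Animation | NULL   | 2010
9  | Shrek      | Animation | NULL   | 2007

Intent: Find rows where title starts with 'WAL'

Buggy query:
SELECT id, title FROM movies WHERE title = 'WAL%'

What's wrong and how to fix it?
Bug: '=' compares the literal string including the % character; pattern matching needs LIKE

Fix: Use LIKE for wildcard pattern matching

Corrected query:
SELECT id, title FROM movies WHERE title LIKE 'WAL%'

Result:
id | title 
---+-------
4  | WALL-E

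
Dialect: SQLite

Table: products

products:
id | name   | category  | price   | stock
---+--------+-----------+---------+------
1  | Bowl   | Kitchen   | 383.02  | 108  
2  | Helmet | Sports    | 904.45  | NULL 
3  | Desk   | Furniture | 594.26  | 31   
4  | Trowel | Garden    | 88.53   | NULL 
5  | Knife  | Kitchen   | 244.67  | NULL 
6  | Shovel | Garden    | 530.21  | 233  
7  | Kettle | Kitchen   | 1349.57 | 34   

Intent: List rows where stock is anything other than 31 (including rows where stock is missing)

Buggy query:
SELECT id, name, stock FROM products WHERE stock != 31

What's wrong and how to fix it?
Bug: 'stock != 31' is unknown when stock is NULL, so NULL rows are silently excluded

Fix: Handle NULL separately with IS NULL alongside the inequality

Corrected query:
SELECT id, name, stock FROM products WHERE stock != 31 OR stock IS NULL

Result:
id | name   | stock
---+--------+------
1  | Bowl   | 108  
2  | Helmet | NULL 
4  | Trowel | NULL 
5  | Knife  | NULL 
6  | Shovel | 233  
7  | Kettle | 34   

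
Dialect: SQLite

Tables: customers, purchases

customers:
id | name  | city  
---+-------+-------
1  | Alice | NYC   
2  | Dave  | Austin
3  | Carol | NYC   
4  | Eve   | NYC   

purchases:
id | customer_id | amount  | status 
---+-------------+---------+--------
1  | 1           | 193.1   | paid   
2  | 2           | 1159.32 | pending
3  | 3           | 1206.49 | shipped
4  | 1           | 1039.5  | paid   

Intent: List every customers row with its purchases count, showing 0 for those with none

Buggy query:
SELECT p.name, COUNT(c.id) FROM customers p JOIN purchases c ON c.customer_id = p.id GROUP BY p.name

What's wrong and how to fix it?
Bug: INNER JOIN drops customers rows that have no matching purchases rows

Fix: Switch to LEFT JOIN to retain unmatched parent rows

Corrected query:
SELECT p.name, COUNT(c.id) FROM customers p LEFT JOIN purchases c ON c.customer_id = p.id GROUP BY p.name

Result:
name  | COUNT(c.id)
------+------------
Alice | 2          
Carol | 1          
Dave  | 1          
Eve   | 0          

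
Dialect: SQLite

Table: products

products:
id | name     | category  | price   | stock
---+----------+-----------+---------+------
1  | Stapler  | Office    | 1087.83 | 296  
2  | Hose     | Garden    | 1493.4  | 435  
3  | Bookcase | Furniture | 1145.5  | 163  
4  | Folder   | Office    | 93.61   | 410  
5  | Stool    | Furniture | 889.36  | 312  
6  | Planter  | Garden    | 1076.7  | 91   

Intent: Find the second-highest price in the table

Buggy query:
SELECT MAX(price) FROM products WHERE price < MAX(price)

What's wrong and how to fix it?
Bug: MAX(price) on the right of the comparison is an aggregate-in-WHERE error

Fix: Put the inner MAX in a scalar subquery

Corrected query:
SELECT MAX(price) FROM products WHERE price < (SELECT MAX(price) FROM products)

Result:
MAX(price)
----------
1145.5    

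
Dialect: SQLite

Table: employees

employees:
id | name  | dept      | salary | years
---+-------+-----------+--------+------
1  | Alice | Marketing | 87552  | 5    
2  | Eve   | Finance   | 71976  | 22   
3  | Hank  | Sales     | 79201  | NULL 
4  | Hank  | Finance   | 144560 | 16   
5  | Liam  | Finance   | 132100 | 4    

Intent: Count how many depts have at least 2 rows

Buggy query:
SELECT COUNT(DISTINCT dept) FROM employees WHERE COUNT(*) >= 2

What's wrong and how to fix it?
Bug: COUNT(*) cannot appear in WHERE; the per-group count doesn't exist yet

Fix: Group first with HAVING COUNT(*) >= 2, then COUNT the resulting groups

Corrected query:
SELECT COUNT(*) FROM (SELECT dept FROM employees GROUP BY dept HAVING COUNT(*) >= 2)

Result:
COUNT(*)
--------
1       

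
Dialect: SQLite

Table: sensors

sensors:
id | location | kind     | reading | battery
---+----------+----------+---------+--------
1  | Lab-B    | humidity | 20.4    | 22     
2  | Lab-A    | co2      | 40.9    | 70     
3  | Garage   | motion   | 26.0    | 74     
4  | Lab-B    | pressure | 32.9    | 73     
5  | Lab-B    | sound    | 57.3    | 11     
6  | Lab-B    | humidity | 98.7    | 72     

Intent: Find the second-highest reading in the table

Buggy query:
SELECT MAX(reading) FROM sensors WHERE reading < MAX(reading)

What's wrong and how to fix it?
Bug: MAX(reading) on the right of the comparison is an aggregate-in-WHERE error

Fix: Compute the overall MAX in a subquery, then take MAX of rows below it

Corrected query:
SELECT MAX(reading) FROM sensors WHERE reading < (SELECT MAX(reading) FROM sensors)

Result:
MAX(reading)
------------
57.3        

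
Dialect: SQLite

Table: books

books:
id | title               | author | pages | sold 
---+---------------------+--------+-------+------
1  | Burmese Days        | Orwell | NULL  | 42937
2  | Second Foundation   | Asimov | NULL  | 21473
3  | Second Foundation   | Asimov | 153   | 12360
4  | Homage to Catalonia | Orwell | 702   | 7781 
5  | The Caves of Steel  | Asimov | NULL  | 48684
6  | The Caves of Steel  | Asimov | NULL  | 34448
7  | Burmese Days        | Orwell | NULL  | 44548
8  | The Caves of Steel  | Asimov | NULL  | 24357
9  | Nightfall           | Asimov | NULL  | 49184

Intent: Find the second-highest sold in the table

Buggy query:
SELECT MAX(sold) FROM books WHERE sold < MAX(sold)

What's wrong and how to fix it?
Bug: The inner MAX is an aggregate inside WHERE, which is not allowed

Fix: Compute the overall MAX in a subquery, then take MAX of rows below it

Corrected query:
SELECT MAX(sold) FROM books WHERE sold < (SELECT MAX(sold) FROM books)

Result:
MAX(sold)
---------
48684    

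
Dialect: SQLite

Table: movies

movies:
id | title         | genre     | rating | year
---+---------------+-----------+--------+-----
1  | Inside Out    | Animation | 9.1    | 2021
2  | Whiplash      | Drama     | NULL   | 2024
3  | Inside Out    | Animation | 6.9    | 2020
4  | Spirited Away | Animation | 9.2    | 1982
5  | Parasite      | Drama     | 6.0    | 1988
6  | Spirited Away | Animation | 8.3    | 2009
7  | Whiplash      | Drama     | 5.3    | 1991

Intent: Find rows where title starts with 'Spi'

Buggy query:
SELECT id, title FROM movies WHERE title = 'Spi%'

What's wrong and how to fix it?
Bug: '=' compares the literal string including the % character; pattern matching needs LIKE

Fix: Replace '=' with LIKE so 'Spi%' is treated as a pattern

Corrected query:
SELECT id, title FROM movies WHERE title LIKE 'Spi%'

Result:
id | title        
---+--------------
4  | Spirited Away
6  | Spirited Away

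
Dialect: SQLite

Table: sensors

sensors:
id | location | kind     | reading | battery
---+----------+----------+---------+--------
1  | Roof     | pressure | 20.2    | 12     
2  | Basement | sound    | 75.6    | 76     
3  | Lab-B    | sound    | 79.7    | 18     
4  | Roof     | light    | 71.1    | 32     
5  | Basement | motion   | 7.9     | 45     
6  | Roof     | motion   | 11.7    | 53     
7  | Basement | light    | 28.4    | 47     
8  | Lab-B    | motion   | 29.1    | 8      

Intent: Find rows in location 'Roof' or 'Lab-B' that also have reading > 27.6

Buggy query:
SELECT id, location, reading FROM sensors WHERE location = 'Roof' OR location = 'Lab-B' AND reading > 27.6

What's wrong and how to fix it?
Bug: Without parentheses, AND is evaluated before OR, so the reading filter only applies to the 'Lab-B' branch

Fix: Group the OR with parentheses (or use IN), then AND the threshold

Corrected query:
SELECT id, location, reading FROM sensors WHERE (location = 'Roof' OR location = 'Lab-B') AND reading > 27.6

Result:
id | location | reading
---+----------+--------
3  | Lab-B    | 79.7   
4  | Roof     | 71.1   
8  | Lab-B    | 29.1   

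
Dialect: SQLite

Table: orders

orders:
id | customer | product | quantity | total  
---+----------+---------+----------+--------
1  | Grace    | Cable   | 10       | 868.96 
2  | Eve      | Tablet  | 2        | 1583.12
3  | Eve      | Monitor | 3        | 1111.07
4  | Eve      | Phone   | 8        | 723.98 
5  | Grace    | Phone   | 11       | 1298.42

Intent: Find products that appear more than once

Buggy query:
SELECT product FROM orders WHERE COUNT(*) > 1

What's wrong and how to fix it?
Bug: WHERE can't reference COUNT(*); aggregates are computed after WHERE

Fix: Group first, then use HAVING for the count condition

Corrected query:
SELECT product FROM orders GROUP BY product HAVING COUNT(*) > 1

Result:
product
-------
Phone  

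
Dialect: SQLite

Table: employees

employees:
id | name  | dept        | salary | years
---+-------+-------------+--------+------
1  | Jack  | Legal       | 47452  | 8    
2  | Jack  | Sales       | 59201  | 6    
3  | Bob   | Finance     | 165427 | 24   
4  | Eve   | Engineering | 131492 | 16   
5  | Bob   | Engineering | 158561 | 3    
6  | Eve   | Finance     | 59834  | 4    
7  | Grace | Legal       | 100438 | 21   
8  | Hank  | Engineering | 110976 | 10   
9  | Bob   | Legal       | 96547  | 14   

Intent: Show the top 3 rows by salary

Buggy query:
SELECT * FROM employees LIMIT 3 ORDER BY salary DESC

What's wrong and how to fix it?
Bug: ORDER BY cannot follow LIMIT; LIMIT is the final clause

Fix: Sort with ORDER BY, then apply LIMIT

Corrected query:
SELECT * FROM employees ORDER BY salary DESC LIMIT 3

Result:
id | name | dept        | salary | years
---+------+-------------+--------+------
3  | Bob  | Finance     | 165427 | 24   
5  | Bob  | Engineering | 158561 | 3    
4  | Eve  | Engineering | 131492 | 16   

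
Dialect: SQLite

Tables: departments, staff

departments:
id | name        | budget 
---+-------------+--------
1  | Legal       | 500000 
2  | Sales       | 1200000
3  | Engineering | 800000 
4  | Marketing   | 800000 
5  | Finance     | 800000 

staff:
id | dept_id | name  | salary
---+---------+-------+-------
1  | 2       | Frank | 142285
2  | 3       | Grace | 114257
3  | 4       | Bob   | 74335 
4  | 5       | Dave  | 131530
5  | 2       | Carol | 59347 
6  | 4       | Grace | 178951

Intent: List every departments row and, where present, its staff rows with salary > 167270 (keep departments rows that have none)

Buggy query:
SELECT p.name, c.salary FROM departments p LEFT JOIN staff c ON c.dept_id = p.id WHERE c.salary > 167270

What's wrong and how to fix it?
Bug: Filtering c.salary in WHERE discards the NULL rows produced by LEFT JOIN, turning it into an inner join

Fix: Move the right-table condition into the ON clause so unmatched parents are kept

Corrected query:
SELECT p.name, c.salary FROM departments p LEFT JOIN staff c ON c.dept_id = p.id AND c.salary > 167270

Result:
name        | salary
------------+-------
Legal       | NULL  
Sales       | NULL  
Engineering | NULL  
Marketing   | 178951
Finance     | NULL  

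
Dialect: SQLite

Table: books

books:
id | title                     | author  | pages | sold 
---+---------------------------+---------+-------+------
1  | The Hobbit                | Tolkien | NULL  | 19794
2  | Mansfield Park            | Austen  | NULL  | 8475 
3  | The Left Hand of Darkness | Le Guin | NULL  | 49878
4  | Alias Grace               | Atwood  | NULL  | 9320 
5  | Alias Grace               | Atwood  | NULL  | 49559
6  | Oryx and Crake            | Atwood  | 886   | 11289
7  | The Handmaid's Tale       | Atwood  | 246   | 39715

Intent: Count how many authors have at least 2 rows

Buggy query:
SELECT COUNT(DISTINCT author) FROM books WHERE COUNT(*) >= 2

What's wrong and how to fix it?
Bug: COUNT(*) cannot appear in WHERE; the per-group count doesn't exist yet

Fix: Use a subquery that GROUPs and filters with HAVING, then count its rows

Corrected query:
SELECT COUNT(*) FROM (SELECT author FROM books GROUP BY author HAVING COUNT(*) >= 2)

Result:
COUNT(*)
--------
1       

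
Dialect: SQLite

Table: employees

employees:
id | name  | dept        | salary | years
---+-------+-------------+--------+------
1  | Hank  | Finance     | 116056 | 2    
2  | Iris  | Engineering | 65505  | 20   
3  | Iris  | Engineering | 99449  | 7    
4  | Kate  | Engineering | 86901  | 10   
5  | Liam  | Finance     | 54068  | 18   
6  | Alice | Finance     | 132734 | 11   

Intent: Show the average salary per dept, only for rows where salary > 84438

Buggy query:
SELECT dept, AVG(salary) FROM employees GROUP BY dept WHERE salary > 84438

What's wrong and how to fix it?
Bug: WHERE cannot follow GROUP BY

Fix: Place WHERE between FROM and GROUP BY

Corrected query:
SELECT dept, AVG(salary) FROM employees WHERE salary > 84438 GROUP BY dept

Result:
dept        | AVG(salary)
------------+------------
Engineering | 93175      
Finance     | 124395     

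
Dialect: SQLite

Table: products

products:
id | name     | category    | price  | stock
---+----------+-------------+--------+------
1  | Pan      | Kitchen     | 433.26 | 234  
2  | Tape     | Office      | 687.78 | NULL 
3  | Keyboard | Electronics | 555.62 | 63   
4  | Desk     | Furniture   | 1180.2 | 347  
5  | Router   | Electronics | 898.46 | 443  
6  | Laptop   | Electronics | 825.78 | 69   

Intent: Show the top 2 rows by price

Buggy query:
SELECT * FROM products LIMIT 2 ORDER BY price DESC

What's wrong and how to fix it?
Bug: ORDER BY cannot follow LIMIT; LIMIT is the final clause

Fix: Sort with ORDER BY, then apply LIMIT

Corrected query:
SELECT * FROM products ORDER BY price DESC LIMIT 2

Result:
id | name   | category    | price  | stock
---+--------+-------------+--------+------
4  | Desk   | Furniture   | 1180.2 | 347  
5  | Router | Electronics | 898.46 | 443  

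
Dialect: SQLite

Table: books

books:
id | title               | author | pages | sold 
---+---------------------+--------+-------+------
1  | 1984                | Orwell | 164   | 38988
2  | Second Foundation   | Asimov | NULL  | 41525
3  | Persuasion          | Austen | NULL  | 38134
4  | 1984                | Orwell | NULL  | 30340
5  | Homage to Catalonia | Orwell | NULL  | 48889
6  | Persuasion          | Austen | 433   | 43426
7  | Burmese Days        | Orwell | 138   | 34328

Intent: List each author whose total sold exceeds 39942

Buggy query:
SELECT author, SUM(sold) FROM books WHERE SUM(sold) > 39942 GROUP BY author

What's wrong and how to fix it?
Bug: SUM(sold) is an aggregate, but WHERE filters rows before aggregation

Fix: Move the aggregate condition to a HAVING clause

Corrected query:
SELECT author, SUM(sold) FROM books GROUP BY author HAVING SUM(sold) > 39942

Result:
author | SUM(sold)
-------+----------
Asimov | 41525    
Austen | 81560    
Orwell | 152545   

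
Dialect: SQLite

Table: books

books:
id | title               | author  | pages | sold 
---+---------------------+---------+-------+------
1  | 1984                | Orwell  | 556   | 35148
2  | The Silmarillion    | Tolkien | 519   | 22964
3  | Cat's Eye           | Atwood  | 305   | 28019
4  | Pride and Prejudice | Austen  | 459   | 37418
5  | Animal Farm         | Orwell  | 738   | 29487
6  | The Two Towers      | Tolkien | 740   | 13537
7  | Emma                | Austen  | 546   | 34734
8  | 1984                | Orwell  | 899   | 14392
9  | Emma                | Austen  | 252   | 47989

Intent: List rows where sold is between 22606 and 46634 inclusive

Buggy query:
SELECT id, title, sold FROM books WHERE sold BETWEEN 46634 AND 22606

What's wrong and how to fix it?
Bug: The bounds are reversed; BETWEEN a AND b requires a <= b to match anything

Fix: Write BETWEEN 22606 AND 46634

Corrected query:
SELECT id, title, sold FROM books WHERE sold BETWEEN 22606 AND 46634

Result:
id | title               | sold 
---+---------------------+------
1  | 1984                | 35148
2  | The Silmarillion    | 22964
3  | Cat's Eye           | 28019
4  | Pride and Prejudice | 37418
5  | Animal Farm         | 29487
7  | Emma                | 34734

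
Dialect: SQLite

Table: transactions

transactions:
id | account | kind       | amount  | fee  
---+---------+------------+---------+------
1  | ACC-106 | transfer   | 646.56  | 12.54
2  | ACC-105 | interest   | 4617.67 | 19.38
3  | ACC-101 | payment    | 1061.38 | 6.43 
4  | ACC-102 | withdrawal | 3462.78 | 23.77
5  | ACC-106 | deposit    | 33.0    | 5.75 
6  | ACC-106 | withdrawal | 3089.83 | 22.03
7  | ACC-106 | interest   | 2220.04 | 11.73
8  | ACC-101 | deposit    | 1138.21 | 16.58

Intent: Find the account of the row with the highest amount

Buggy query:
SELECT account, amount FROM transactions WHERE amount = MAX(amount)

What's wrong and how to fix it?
Bug: WHERE is evaluated per row; an aggregate over the whole table isn't defined there

Fix: Wrap MAX in a scalar subquery so WHERE compares against a single value

Corrected query:
SELECT account, amount FROM transactions WHERE amount = (SELECT MAX(amount) FROM transactions)

Result:
account | amount 
--------+--------
ACC-105 | 4617.67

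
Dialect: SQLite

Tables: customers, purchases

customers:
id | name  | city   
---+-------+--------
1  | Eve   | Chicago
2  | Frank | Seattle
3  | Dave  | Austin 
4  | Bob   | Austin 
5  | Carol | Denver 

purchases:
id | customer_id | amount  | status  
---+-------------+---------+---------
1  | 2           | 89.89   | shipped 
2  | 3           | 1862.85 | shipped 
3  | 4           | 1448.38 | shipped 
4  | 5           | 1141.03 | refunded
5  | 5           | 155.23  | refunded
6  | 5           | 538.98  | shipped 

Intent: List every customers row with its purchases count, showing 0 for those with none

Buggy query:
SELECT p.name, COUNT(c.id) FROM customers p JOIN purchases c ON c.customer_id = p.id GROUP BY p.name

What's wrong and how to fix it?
Bug: INNER JOIN drops customers rows that have no matching purchases rows

Fix: Switch to LEFT JOIN to retain unmatched parent rows

Corrected query:
SELECT p.name, COUNT(c.id) FROM customers p LEFT JOIN purchases c ON c.customer_id = p.id GROUP BY p.name

Result:
name  | COUNT(c.id)
------+------------
Bob   | 1          
Carol | 3          
Dave  | 1          
Eve   | 0          
Frank | 1          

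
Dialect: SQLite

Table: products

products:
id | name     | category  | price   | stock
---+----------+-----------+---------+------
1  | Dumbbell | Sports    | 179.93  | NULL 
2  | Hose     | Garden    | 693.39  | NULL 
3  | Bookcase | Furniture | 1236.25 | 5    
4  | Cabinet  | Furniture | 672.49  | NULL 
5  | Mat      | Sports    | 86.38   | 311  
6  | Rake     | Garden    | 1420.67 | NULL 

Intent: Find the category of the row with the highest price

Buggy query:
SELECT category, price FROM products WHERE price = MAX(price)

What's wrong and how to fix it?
Bug: WHERE is evaluated per row; an aggregate over the whole table isn't defined there

Fix: Wrap MAX in a scalar subquery so WHERE compares against a single value

Corrected query:
SELECT category, price FROM products WHERE price = (SELECT MAX(price) FROM products)

Result:
category | price  
---------+--------
Garden   | 1420.67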